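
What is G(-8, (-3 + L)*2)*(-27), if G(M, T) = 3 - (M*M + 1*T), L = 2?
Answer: 1593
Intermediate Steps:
G(M, T) = 3 - T - M² (G(M, T) = 3 - (M² + T) = 3 - (T + M²) = 3 + (-T - M²) = 3 - T - M²)
G(-8, (-3 + L)*2)*(-27) = (3 - (-3 + 2)*2 - 1*(-8)²)*(-27) = (3 - (-1)*2 - 1*64)*(-27) = (3 - 1*(-2) - 64)*(-27) = (3 + 2 - 64)*(-27) = -59*(-27) = 1593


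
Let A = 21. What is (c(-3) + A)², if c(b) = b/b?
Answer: 484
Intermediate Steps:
c(b) = 1
(c(-3) + A)² = (1 + 21)² = 22² = 484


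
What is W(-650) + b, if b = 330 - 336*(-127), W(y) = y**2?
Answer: 465502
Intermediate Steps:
b = 43002 (b = 330 + 42672 = 43002)
W(-650) + b = (-650)**2 + 43002 = 422500 + 43002 = 465502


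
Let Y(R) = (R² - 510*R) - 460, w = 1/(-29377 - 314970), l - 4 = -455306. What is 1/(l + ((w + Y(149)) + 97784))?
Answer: -344347/141790731150 ≈ -2.4286e-6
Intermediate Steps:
l = -455302 (l = 4 - 455306 = -455302)
w = -1/344347 (w = 1/(-344347) = -1/344347 ≈ -2.9040e-6)
Y(R) = -460 + R² - 510*R
1/(l + ((w + Y(149)) + 97784)) = 1/(-455302 + ((-1/344347 + (-460 + 149² - 510*149)) + 97784)) = 1/(-455302 + ((-1/344347 + (-460 + 22201 - 75990)) + 97784)) = 1/(-455302 + ((-1/344347 - 54249) + 97784)) = 1/(-455302 + (-18680480404/344347 + 97784)) = 1/(-455302 + 14991146644/344347) = 1/(-141790731150/344347) = -344347/141790731150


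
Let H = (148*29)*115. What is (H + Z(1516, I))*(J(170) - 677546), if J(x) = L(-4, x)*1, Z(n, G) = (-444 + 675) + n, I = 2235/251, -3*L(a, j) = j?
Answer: -335634896072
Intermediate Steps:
L(a, j) = -j/3
I = 2235/251 (I = 2235*(1/251) = 2235/251 ≈ 8.9044)
Z(n, G) = 231 + n
J(x) = -x/3 (J(x) = -x/3*1 = -x/3)
H = 493580 (H = 4292*115 = 493580)
(H + Z(1516, I))*(J(170) - 677546) = (493580 + (231 + 1516))*(-⅓*170 - 677546) = (493580 + 1747)*(-170/3 - 677546) = 495327*(-2032808/3) = -335634896072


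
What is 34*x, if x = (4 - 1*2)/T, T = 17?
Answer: 4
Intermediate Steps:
x = 2/17 (x = (4 - 1*2)/17 = (4 - 2)*(1/17) = 2*(1/17) = 2/17 ≈ 0.11765)
34*x = 34*(2/17) = 4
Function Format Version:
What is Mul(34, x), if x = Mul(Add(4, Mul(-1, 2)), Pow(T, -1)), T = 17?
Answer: 4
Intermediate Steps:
x = Rational(2, 17) (x = Mul(Add(4, Mul(-1, 2)), Pow(17, -1)) = Mul(Add(4, -2), Rational(1, 17)) = Mul(2, Rational(1, 17)) = Rational(2, 17) ≈ 0.11765)
Mul(34, x) = Mul(34, Rational(2, 17)) = 4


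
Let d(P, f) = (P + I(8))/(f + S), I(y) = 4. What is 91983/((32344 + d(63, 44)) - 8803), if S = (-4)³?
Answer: 1839660/470753 ≈ 3.9079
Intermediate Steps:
S = -64
d(P, f) = (4 + P)/(-64 + f) (d(P, f) = (P + 4)/(f - 64) = (4 + P)/(-64 + f))
91983/((32344 + d(63, 44)) - 8803) = 91983/((32344 + (4 + 63)/(-64 + 44)) - 8803) = 91983/((32344 + 67/(-20)) - 8803) = 91983/((32344 - 1/20*67) - 8803) = 91983/((32344 - 67/20) - 8803) = 91983/(646813/20 - 8803) = 91983/(470753/20) = 91983*(20/470753) = 1839660/470753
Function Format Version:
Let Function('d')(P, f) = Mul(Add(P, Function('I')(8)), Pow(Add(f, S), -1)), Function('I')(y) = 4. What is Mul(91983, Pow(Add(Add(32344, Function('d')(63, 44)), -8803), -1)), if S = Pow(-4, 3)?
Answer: Rational(1839660, 470753) ≈ 3.9079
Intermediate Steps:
S = -64
Function('d')(P, f) = Mul(Pow(Add(-64, f), -1), Add(4, P)) (Function('d')(P, f) = Mul(Add(P, 4), Pow(Add(f, -64), -1)) = Mul(Add(4, P), Pow(Add(-64, f), -1)) = Mul(Pow(Add(-64, f), -1), Add(4, P)))
Mul(91983, Pow(Add(Add(32344, Function('d')(63, 44)), -8803), -1)) = Mul(91983, Pow(Add(Add(32344, Mul(Pow(Add(-64, 44), -1), Add(4, 63))), -8803), -1)) = Mul(91983, Pow(Add(Add(32344, Mul(Pow(-20, -1), 67)), -8803), -1)) = Mul(91983, Pow(Add(Add(32344, Mul(Rational(-1, 20), 67)), -8803), -1)) = Mul(91983, Pow(Add(Add(32344, Rational(-67, 20)), -8803), -1)) = Mul(91983, Pow(Add(Rational(646813, 20), -8803), -1)) = Mul(91983, Pow(Rational(470753, 20), -1)) = Mul(91983, Rational(20, 470753)) = Rational(1839660, 470753)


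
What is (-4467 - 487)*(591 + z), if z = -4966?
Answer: 21673750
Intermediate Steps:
(-4467 - 487)*(591 + z) = (-4467 - 487)*(591 - 4966) = -4954*(-4375) = 21673750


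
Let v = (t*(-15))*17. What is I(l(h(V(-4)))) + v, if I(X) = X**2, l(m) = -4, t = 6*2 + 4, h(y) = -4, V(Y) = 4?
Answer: -4064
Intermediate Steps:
t = 16 (t = 12 + 4 = 16)
v = -4080 (v = (16*(-15))*17 = -240*17 = -4080)
I(l(h(V(-4)))) + v = (-4)**2 - 4080 = 16 - 4080 = -4064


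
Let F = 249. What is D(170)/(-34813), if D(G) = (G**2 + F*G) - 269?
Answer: -70961/34813 ≈ -2.0383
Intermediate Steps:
D(G) = -269 + G**2 + 249*G (D(G) = (G**2 + 249*G) - 269 = -269 + G**2 + 249*G)
D(170)/(-34813) = (-269 + 170**2 + 249*170)/(-34813) = (-269 + 28900 + 42330)*(-1/34813) = 70961*(-1/34813) = -70961/34813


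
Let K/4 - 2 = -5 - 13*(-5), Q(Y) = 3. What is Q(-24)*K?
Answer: 744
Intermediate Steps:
K = 248 (K = 8 + 4*(-5 - 13*(-5)) = 8 + 4*(-5 + 65) = 8 + 4*60 = 8 + 240 = 248)
Q(-24)*K = 3*248 = 744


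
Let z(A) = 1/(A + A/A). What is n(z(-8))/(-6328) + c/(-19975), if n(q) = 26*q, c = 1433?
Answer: -31478409/442406300 ≈ -0.071153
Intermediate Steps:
z(A) = 1/(1 + A) (z(A) = 1/(A + 1) = 1/(1 + A))
n(z(-8))/(-6328) + c/(-19975) = (26/(1 - 8))/(-6328) + 1433/(-19975) = (26/(-7))*(-1/6328) + 1433*(-1/19975) = (26*(-⅐))*(-1/6328) - 1433/19975 = -26/7*(-1/6328) - 1433/19975 = 13/22148 - 1433/19975 = -31478409/442406300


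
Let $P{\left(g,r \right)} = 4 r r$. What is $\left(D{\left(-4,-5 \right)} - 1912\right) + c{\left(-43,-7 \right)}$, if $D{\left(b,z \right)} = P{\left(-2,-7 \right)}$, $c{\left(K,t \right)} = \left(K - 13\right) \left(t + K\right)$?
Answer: $1084$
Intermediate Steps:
$P{\left(g,r \right)} = 4 r^{2}$
$c{\left(K,t \right)} = \left(-13 + K\right) \left(K + t\right)$
$D{\left(b,z \right)} = 196$ ($D{\left(b,z \right)} = 4 \left(-7\right)^{2} = 4 \cdot 49 = 196$)
$\left(D{\left(-4,-5 \right)} - 1912\right) + c{\left(-43,-7 \right)} = \left(196 - 1912\right) - \left(-951 - 1849\right) = -1716 + \left(1849 + 559 + 91 + 301\right) = -1716 + 2800 = 1084$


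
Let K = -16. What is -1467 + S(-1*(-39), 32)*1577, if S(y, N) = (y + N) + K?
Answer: 85268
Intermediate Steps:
S(y, N) = -16 + N + y (S(y, N) = (y + N) - 16 = (N + y) - 16 = -16 + N + y)
-1467 + S(-1*(-39), 32)*1577 = -1467 + (-16 + 32 - 1*(-39))*1577 = -1467 + (-16 + 32 + 39)*1577 = -1467 + 55*1577 = -1467 + 86735 = 85268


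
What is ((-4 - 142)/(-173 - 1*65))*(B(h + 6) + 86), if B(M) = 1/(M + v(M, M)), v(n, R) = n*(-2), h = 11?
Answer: 106653/2023 ≈ 52.720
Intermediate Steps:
v(n, R) = -2*n
B(M) = -1/M (B(M) = 1/(M - 2*M) = 1/(-M) = -1/M)
((-4 - 142)/(-173 - 1*65))*(B(h + 6) + 86) = ((-4 - 142)/(-173 - 1*65))*(-1/(11 + 6) + 86) = (-146/(-173 - 65))*(-1/17 + 86) = (-146/(-238))*(-1*1/17 + 86) = (-146*(-1/238))*(-1/17 + 86) = (73/119)*(1461/17) = 106653/2023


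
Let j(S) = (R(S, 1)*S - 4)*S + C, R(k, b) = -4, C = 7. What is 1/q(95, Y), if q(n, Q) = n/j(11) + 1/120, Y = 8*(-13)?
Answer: -62520/10879 ≈ -5.7468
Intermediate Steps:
j(S) = 7 + S*(-4 - 4*S) (j(S) = (-4*S - 4)*S + 7 = (-4 - 4*S)*S + 7 = S*(-4 - 4*S) + 7 = 7 + S*(-4 - 4*S))
Y = -104
q(n, Q) = 1/120 - n/521 (q(n, Q) = n/(7 - 4*11 - 4*11²) + 1/120 = n/(7 - 44 - 4*121) + 1*(1/120) = n/(7 - 44 - 484) + 1/120 = n/(-521) + 1/120 = n*(-1/521) + 1/120 = -n/521 + 1/120 = 1/120 - n/521)
1/q(95, Y) = 1/(1/120 - 1/521*95) = 1/(1/120 - 95/521) = 1/(-10879/62520) = -62520/10879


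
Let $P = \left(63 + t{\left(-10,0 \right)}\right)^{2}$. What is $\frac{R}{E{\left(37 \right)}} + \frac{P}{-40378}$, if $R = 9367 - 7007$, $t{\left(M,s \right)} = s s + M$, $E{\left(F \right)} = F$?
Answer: $\frac{95188147}{1493986} \approx 63.714$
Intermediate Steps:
$t{\left(M,s \right)} = M + s^{2}$ ($t{\left(M,s \right)} = s^{2} + M = M + s^{2}$)
$P = 2809$ ($P = \left(63 - \left(10 - 0^{2}\right)\right)^{2} = \left(63 + \left(-10 + 0\right)\right)^{2} = \left(63 - 10\right)^{2} = 53^{2} = 2809$)
$R = 2360$
$\frac{R}{E{\left(37 \right)}} + \frac{P}{-40378} = \frac{2360}{37} + \frac{2809}{-40378} = 2360 \cdot \frac{1}{37} + 2809 \left(- \frac{1}{40378}\right) = \frac{2360}{37} - \frac{2809}{40378} = \frac{95188147}{1493986}$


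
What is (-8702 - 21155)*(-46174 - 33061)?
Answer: 2365719395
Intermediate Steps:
(-8702 - 21155)*(-46174 - 33061) = -29857*(-79235) = 2365719395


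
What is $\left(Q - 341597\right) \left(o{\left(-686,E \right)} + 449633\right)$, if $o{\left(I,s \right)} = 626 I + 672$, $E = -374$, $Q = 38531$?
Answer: $-6324684354$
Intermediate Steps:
$o{\left(I,s \right)} = 672 + 626 I$
$\left(Q - 341597\right) \left(o{\left(-686,E \right)} + 449633\right) = \left(38531 - 341597\right) \left(\left(672 + 626 \left(-686\right)\right) + 449633\right) = - 303066 \left(\left(672 - 429436\right) + 449633\right) = - 303066 \left(-428764 + 449633\right) = \left(-303066\right) 20869 = -6324684354$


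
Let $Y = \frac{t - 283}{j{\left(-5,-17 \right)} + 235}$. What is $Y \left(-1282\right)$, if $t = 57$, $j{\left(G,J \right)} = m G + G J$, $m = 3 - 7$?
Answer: $\frac{72433}{85} \approx 852.15$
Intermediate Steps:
$m = -4$ ($m = 3 - 7 = -4$)
$j{\left(G,J \right)} = - 4 G + G J$
$Y = - \frac{113}{170}$ ($Y = \frac{57 - 283}{- 5 \left(-4 - 17\right) + 235} = - \frac{226}{\left(-5\right) \left(-21\right) + 235} = - \frac{226}{105 + 235} = - \frac{226}{340} = \left(-226\right) \frac{1}{340} = - \frac{113}{170} \approx -0.66471$)
$Y \left(-1282\right) = \left(- \frac{113}{170}\right) \left(-1282\right) = \frac{72433}{85}$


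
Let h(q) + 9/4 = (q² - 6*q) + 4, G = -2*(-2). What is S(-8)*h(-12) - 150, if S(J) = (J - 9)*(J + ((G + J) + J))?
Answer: 73885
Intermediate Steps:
G = 4
h(q) = 7/4 + q² - 6*q (h(q) = -9/4 + ((q² - 6*q) + 4) = -9/4 + (4 + q² - 6*q) = 7/4 + q² - 6*q)
S(J) = (-9 + J)*(4 + 3*J) (S(J) = (J - 9)*(J + ((4 + J) + J)) = (-9 + J)*(J + (4 + 2*J)) = (-9 + J)*(4 + 3*J))
S(-8)*h(-12) - 150 = (-36 - 23*(-8) + 3*(-8)²)*(7/4 + (-12)² - 6*(-12)) - 150 = (-36 + 184 + 3*64)*(7/4 + 144 + 72) - 150 = (-36 + 184 + 192)*(871/4) - 150 = 340*(871/4) - 150 = 74035 - 150 = 73885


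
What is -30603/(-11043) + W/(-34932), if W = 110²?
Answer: 25983436/10715391 ≈ 2.4249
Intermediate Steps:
W = 12100
-30603/(-11043) + W/(-34932) = -30603/(-11043) + 12100/(-34932) = -30603*(-1/11043) + 12100*(-1/34932) = 10201/3681 - 3025/8733 = 25983436/10715391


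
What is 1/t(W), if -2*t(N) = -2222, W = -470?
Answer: 1/1111 ≈ 0.00090009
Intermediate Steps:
t(N) = 1111 (t(N) = -1/2*(-2222) = 1111)
1/t(W) = 1/1111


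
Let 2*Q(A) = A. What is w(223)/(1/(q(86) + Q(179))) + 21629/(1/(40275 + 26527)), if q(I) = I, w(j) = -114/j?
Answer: 322203862127/223 ≈ 1.4449e+9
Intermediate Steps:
Q(A) = A/2
w(223)/(1/(q(86) + Q(179))) + 21629/(1/(40275 + 26527)) = (-114/223)/(1/(86 + (1/2)*179)) + 21629/(1/(40275 + 26527)) = (-114*1/223)/(1/(86 + 179/2)) + 21629/(1/66802) = -114/(223*(1/(351/2))) + 21629/(1/66802) = -114/(223*2/351) + 21629*66802 = -114/223*351/2 + 1444860458 = -20007/223 + 1444860458 = 322203862127/223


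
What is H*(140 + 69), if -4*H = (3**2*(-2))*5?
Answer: 9405/2 ≈ 4702.5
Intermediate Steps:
H = 45/2 (H = -3**2*(-2)*5/4 = -9*(-2)*5/4 = -(-9)*5/2 = -1/4*(-90) = 45/2 ≈ 22.500)
H*(140 + 69) = 45*(140 + 69)/2 = (45/2)*209 = 9405/2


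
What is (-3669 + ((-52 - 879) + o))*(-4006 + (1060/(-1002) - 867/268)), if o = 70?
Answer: 406532781325/22378 ≈ 1.8167e+7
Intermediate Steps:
(-3669 + ((-52 - 879) + o))*(-4006 + (1060/(-1002) - 867/268)) = (-3669 + ((-52 - 879) + 70))*(-4006 + (1060/(-1002) - 867/268)) = (-3669 + (-931 + 70))*(-4006 + (1060*(-1/1002) - 867*1/268)) = (-3669 - 861)*(-4006 + (-530/501 - 867/268)) = -4530*(-4006 - 576407/134268) = -4530*(-538454015/134268) = 406532781325/22378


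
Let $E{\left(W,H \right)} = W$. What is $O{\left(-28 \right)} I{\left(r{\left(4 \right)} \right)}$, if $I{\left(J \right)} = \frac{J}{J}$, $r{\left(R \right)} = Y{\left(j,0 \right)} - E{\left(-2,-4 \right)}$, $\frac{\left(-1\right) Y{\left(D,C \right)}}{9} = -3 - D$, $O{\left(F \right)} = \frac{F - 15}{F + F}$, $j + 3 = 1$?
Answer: $\frac{43}{56} \approx 0.76786$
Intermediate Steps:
$j = -2$ ($j = -3 + 1 = -2$)
$O{\left(F \right)} = \frac{-15 + F}{2 F}$
$Y{\left(D,C \right)} = 27 + 9 D$ ($Y{\left(D,C \right)} = - 9 \left(-3 - D\right) = 27 + 9 D$)
$r{\left(R \right)} = 11$ ($r{\left(R \right)} = \left(27 + 9 \left(-2\right)\right) - -2 = \left(27 - 18\right) + 2 = 9 + 2 = 11$)
$I{\left(J \right)} = 1$
$O{\left(-28 \right)} I{\left(r{\left(4 \right)} \right)} = \frac{-15 - 28}{2 \left(-28\right)} 1 = \frac{1}{2} \left(- \frac{1}{28}\right) \left(-43\right) 1 = \frac{43}{56} \cdot 1 = \frac{43}{56}$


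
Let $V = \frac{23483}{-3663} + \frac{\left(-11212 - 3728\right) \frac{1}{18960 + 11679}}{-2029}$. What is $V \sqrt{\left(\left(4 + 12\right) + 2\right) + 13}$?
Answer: $- \frac{486600640751 \sqrt{31}}{75905334351} \approx -35.693$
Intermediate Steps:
$V = - \frac{486600640751}{75905334351}$ ($V = 23483 \left(- \frac{1}{3663}\right) + - \frac{14940}{30639} \left(- \frac{1}{2029}\right) = - \frac{23483}{3663} + \left(-14940\right) \frac{1}{30639} \left(- \frac{1}{2029}\right) = - \frac{23483}{3663} - - \frac{4980}{20722177} = - \frac{23483}{3663} + \frac{4980}{20722177} = - \frac{486600640751}{75905334351} \approx -6.4106$)
$V \sqrt{\left(\left(4 + 12\right) + 2\right) + 13} = - \frac{486600640751 \sqrt{\left(\left(4 + 12\right) + 2\right) + 13}}{75905334351} = - \frac{486600640751 \sqrt{\left(16 + 2\right) + 13}}{75905334351} = - \frac{486600640751 \sqrt{18 + 13}}{75905334351} = - \frac{486600640751 \sqrt{31}}{75905334351}$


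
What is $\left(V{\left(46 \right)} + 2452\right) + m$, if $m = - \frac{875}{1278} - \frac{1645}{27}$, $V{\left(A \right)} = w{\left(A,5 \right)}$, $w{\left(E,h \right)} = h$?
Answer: $\frac{9183923}{3834} \approx 2395.4$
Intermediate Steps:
$V{\left(A \right)} = 5$
$m = - \frac{236215}{3834}$ ($m = \left(-875\right) \frac{1}{1278} - \frac{1645}{27} = - \frac{875}{1278} - \frac{1645}{27} = - \frac{236215}{3834} \approx -61.611$)
$\left(V{\left(46 \right)} + 2452\right) + m = \left(5 + 2452\right) - \frac{236215}{3834} = 2457 - \frac{236215}{3834} = \frac{9183923}{3834}$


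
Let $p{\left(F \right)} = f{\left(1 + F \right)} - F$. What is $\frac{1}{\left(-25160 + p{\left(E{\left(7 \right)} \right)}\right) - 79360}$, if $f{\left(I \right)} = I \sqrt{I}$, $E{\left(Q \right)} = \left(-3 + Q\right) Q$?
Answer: $- \frac{104548}{10930259915} - \frac{29 \sqrt{29}}{10930259915} \approx -9.5793 \cdot 10^{-6}$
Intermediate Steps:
$E{\left(Q \right)} = Q \left(-3 + Q\right)$
$f{\left(I \right)} = I^{\frac{3}{2}}$
$p{\left(F \right)} = \left(1 + F\right)^{\frac{3}{2}} - F$
$\frac{1}{\left(-25160 + p{\left(E{\left(7 \right)} \right)}\right) - 79360} = \frac{1}{\left(-25160 - \left(- \left(1 + 7 \left(-3 + 7\right)\right)^{\frac{3}{2}} + 7 \left(-3 + 7\right)\right)\right) - 79360} = \frac{1}{\left(-25160 + \left(\left(1 + 7 \cdot 4\right)^{\frac{3}{2}} - 7 \cdot 4\right)\right) - 79360} = \frac{1}{\left(-25160 + \left(\left(1 + 28\right)^{\frac{3}{2}} - 28\right)\right) - 79360} = \frac{1}{\left(-25160 - \left(28 - 29^{\frac{3}{2}}\right)\right) - 79360} = \frac{1}{\left(-25160 - \left(28 - 29 \sqrt{29}\right)\right) - 79360} = \frac{1}{\left(-25188 + 29 \sqrt{29}\right) - 79360} = \frac{1}{-104548 + 29 \sqrt{29}}$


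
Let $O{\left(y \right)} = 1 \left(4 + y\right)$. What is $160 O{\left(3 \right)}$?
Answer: $1120$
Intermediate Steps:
$O{\left(y \right)} = 4 + y$
$160 O{\left(3 \right)} = 160 \left(4 + 3\right) = 160 \cdot 7 = 1120$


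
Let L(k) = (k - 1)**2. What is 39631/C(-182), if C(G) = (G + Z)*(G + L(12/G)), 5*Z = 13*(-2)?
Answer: 126224735/107836776 ≈ 1.1705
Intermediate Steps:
Z = -26/5 (Z = (13*(-2))/5 = (1/5)*(-26) = -26/5 ≈ -5.2000)
L(k) = (-1 + k)**2
C(G) = (-26/5 + G)*(G + (-1 + 12/G)**2) (C(G) = (G - 26/5)*(G + (-1 + 12/G)**2) = (-26/5 + G)*(G + (-1 + 12/G)**2))
39631/C(-182) = 39631/(-146/5 + (-182)**2 - 3744/5/(-182)**2 - 21/5*(-182) + (1344/5)/(-182)) = 39631/(-146/5 + 33124 - 3744/5*1/33124 + 3822/5 + (1344/5)*(-1/182)) = 39631/(-146/5 + 33124 - 72/3185 + 3822/5 - 96/65) = 39631/(107836776/3185) = 39631*(3185/107836776) = 126224735/107836776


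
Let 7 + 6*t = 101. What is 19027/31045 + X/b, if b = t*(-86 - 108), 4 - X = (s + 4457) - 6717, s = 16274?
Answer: 739154768/141534155 ≈ 5.2225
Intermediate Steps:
t = 47/3 (t = -7/6 + (⅙)*101 = -7/6 + 101/6 = 47/3 ≈ 15.667)
X = -14010 (X = 4 - ((16274 + 4457) - 6717) = 4 - (20731 - 6717) = 4 - 1*14014 = 4 - 14014 = -14010)
b = -9118/3 (b = 47*(-86 - 108)/3 = (47/3)*(-194) = -9118/3 ≈ -3039.3)
19027/31045 + X/b = 19027/31045 - 14010/(-9118/3) = 19027*(1/31045) - 14010*(-3/9118) = 19027/31045 + 21015/4559 = 739154768/141534155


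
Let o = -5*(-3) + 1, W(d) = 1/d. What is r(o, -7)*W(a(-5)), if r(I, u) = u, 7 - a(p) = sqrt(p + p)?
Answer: -49/59 - 7*I*sqrt(10)/59 ≈ -0.83051 - 0.37519*I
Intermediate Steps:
a(p) = 7 - sqrt(2)*sqrt(p) (a(p) = 7 - sqrt(p + p) = 7 - sqrt(2*p) = 7 - sqrt(2)*sqrt(p))
o = 16 (o = 15 + 1 = 16)
r(o, -7)*W(a(-5)) = -7/(7 - sqrt(2)*sqrt(-5)) = -7/(7 - sqrt(2)*I*sqrt(5)) = -7/(7 - I*sqrt(10))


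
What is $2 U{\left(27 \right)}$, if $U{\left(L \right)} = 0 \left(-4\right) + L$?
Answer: $54$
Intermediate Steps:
$U{\left(L \right)} = L$ ($U{\left(L \right)} = 0 + L = L$)
$2 U{\left(27 \right)} = 2 \cdot 27 = 54$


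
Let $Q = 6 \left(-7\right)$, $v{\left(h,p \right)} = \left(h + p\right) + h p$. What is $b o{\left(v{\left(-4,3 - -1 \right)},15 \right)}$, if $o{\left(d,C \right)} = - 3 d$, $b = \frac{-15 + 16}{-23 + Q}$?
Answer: $- \frac{48}{65} \approx -0.73846$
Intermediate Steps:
$v{\left(h,p \right)} = h + p + h p$
$Q = -42$
$b = - \frac{1}{65}$ ($b = \frac{-15 + 16}{-23 - 42} = 1 \frac{1}{-65} = 1 \left(- \frac{1}{65}\right) = - \frac{1}{65} \approx -0.015385$)
$b o{\left(v{\left(-4,3 - -1 \right)},15 \right)} = - \frac{\left(-3\right) \left(-4 + \left(3 - -1\right) - 4 \left(3 - -1\right)\right)}{65} = - \frac{\left(-3\right) \left(-4 + \left(3 + 1\right) - 4 \left(3 + 1\right)\right)}{65} = - \frac{\left(-3\right) \left(-4 + 4 - 16\right)}{65} = - \frac{\left(-3\right) \left(-16\right)}{65} = \left(- \frac{1}{65}\right) 48 = - \frac{48}{65}$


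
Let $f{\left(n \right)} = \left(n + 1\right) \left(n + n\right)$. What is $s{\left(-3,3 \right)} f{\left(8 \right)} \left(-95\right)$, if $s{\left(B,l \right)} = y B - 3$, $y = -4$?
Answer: $-123120$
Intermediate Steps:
$s{\left(B,l \right)} = -3 - 4 B$ ($s{\left(B,l \right)} = - 4 B - 3 = -3 - 4 B$)
$f{\left(n \right)} = 2 n \left(1 + n\right)$ ($f{\left(n \right)} = \left(1 + n\right) 2 n = 2 n \left(1 + n\right)$)
$s{\left(-3,3 \right)} f{\left(8 \right)} \left(-95\right) = \left(-3 - -12\right) 2 \cdot 8 \left(1 + 8\right) \left(-95\right) = \left(-3 + 12\right) 2 \cdot 8 \cdot 9 \left(-95\right) = 9 \cdot 144 \left(-95\right) = 1296 \left(-95\right) = -123120$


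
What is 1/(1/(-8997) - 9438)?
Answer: -8997/84913687 ≈ -0.00010595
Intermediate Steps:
1/(1/(-8997) - 9438) = 1/(-1/8997 - 9438) = 1/(-84913687/8997) = -8997/84913687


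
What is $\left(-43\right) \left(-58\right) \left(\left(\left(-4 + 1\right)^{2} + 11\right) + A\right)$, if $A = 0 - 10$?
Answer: $24940$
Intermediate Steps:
$A = -10$
$\left(-43\right) \left(-58\right) \left(\left(\left(-4 + 1\right)^{2} + 11\right) + A\right) = \left(-43\right) \left(-58\right) \left(\left(\left(-4 + 1\right)^{2} + 11\right) - 10\right) = 2494 \left(\left(\left(-3\right)^{2} + 11\right) - 10\right) = 2494 \left(\left(9 + 11\right) - 10\right) = 2494 \left(20 - 10\right) = 2494 \cdot 10 = 24940$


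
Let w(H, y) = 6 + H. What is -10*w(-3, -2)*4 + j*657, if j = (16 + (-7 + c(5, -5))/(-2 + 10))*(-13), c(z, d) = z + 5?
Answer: -1119831/8 ≈ -1.3998e+5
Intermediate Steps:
c(z, d) = 5 + z
j = -1703/8 (j = (16 + (-7 + (5 + 5))/(-2 + 10))*(-13) = (16 + (-7 + 10)/8)*(-13) = (16 + 3*(⅛))*(-13) = (16 + 3/8)*(-13) = (131/8)*(-13) = -1703/8 ≈ -212.88)
-10*w(-3, -2)*4 + j*657 = -10*(6 - 3)*4 - 1703/8*657 = -10*3*4 - 1118871/8 = -30*4 - 1118871/8 = -120 - 1118871/8 = -1119831/8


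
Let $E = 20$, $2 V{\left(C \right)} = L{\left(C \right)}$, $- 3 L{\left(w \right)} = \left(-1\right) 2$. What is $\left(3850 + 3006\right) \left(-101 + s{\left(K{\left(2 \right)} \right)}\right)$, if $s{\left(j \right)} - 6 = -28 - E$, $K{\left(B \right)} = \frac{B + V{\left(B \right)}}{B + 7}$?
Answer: $-980408$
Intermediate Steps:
$L{\left(w \right)} = \frac{2}{3}$ ($L{\left(w \right)} = - \frac{\left(-1\right) 2}{3} = \left(- \frac{1}{3}\right) \left(-2\right) = \frac{2}{3}$)
$V{\left(C \right)} = \frac{1}{3}$ ($V{\left(C \right)} = \frac{1}{2} \cdot \frac{2}{3} = \frac{1}{3}$)
$K{\left(B \right)} = \frac{\frac{1}{3} + B}{7 + B}$ ($K{\left(B \right)} = \frac{B + \frac{1}{3}}{B + 7} = \frac{\frac{1}{3} + B}{7 + B}$)
$s{\left(j \right)} = -42$ ($s{\left(j \right)} = 6 - 48 = -42$)
$\left(3850 + 3006\right) \left(-101 + s{\left(K{\left(2 \right)} \right)}\right) = \left(3850 + 3006\right) \left(-101 - 42\right) = 6856 \left(-143\right) = -980408$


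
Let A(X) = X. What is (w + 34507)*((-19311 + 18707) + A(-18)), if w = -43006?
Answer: 5286378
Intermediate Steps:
(w + 34507)*((-19311 + 18707) + A(-18)) = (-43006 + 34507)*((-19311 + 18707) - 18) = -8499*(-604 - 18) = -8499*(-622) = 5286378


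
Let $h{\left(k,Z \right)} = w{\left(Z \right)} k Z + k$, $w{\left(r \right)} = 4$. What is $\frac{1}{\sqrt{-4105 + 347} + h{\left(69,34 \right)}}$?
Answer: $\frac{9453}{89362967} - \frac{i \sqrt{3758}}{89362967} \approx 0.00010578 - 6.8599 \cdot 10^{-7} i$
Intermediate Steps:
$h{\left(k,Z \right)} = k + 4 Z k$ ($h{\left(k,Z \right)} = 4 k Z + k = 4 Z k + k = k + 4 Z k$)
$\frac{1}{\sqrt{-4105 + 347} + h{\left(69,34 \right)}} = \frac{1}{\sqrt{-4105 + 347} + 69 \left(1 + 4 \cdot 34\right)} = \frac{1}{\sqrt{-3758} + 69 \left(1 + 136\right)} = \frac{1}{i \sqrt{3758} + 69 \cdot 137} = \frac{1}{i \sqrt{3758} + 9453} = \frac{1}{9453 + i \sqrt{3758}}$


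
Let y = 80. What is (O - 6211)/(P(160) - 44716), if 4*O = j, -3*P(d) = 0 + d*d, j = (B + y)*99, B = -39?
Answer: 62355/638992 ≈ 0.097583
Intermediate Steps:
j = 4059 (j = (-39 + 80)*99 = 41*99 = 4059)
P(d) = -d²/3 (P(d) = -(0 + d*d)/3 = -(0 + d²)/3 = -d²/3)
O = 4059/4 (O = (¼)*4059 = 4059/4 ≈ 1014.8)
(O - 6211)/(P(160) - 44716) = (4059/4 - 6211)/(-⅓*160² - 44716) = -20785/(4*(-⅓*25600 - 44716)) = -20785/(4*(-25600/3 - 44716)) = -20785/(4*(-159748/3)) = -20785/4*(-3/159748) = 62355/638992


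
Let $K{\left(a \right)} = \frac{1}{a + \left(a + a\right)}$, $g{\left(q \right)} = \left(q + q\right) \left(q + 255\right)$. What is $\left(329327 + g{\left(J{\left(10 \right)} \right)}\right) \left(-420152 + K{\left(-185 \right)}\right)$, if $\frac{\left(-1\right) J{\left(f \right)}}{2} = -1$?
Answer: $- \frac{15406723915631}{111} \approx -1.388 \cdot 10^{11}$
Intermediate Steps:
$J{\left(f \right)} = 2$ ($J{\left(f \right)} = \left(-2\right) \left(-1\right) = 2$)
$g{\left(q \right)} = 2 q \left(255 + q\right)$
$K{\left(a \right)} = \frac{1}{3 a}$ ($K{\left(a \right)} = \frac{1}{a + 2 a} = \frac{1}{3 a}$)
$\left(329327 + g{\left(J{\left(10 \right)} \right)}\right) \left(-420152 + K{\left(-185 \right)}\right) = \left(329327 + 2 \cdot 2 \left(255 + 2\right)\right) \left(-420152 + \frac{1}{3 \left(-185\right)}\right) = \left(329327 + 2 \cdot 2 \cdot 257\right) \left(-420152 + \frac{1}{3} \left(- \frac{1}{185}\right)\right) = \left(329327 + 1028\right) \left(-420152 - \frac{1}{555}\right) = 330355 \left(- \frac{233184361}{555}\right) = - \frac{15406723915631}{111}$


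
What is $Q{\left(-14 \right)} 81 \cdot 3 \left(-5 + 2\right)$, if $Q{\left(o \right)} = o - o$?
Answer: $0$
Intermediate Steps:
$Q{\left(o \right)} = 0$
$Q{\left(-14 \right)} 81 \cdot 3 \left(-5 + 2\right) = 0 \cdot 81 \cdot 3 \left(-5 + 2\right) = 0 \cdot 3 \left(-3\right) = 0 \left(-9\right) = 0$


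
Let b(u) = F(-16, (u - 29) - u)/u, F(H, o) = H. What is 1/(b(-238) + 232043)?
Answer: 119/27613125 ≈ 4.3095e-6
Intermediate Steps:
b(u) = -16/u
1/(b(-238) + 232043) = 1/(-16/(-238) + 232043) = 1/(-16*(-1/238) + 232043) = 1/(8/119 + 232043) = 1/(27613125/119) = 119/27613125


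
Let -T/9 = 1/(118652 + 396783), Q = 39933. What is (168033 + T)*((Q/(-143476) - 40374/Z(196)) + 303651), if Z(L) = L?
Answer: 92383291901480525592273/1811837525470 ≈ 5.0989e+10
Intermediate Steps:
T = -9/515435 (T = -9/(118652 + 396783) = -9/515435 ≈ -1.7461e-5)
(168033 + T)*((Q/(-143476) - 40374/Z(196)) + 303651) = (168033 - 9/515435)*((39933/(-143476) - 40374/196) + 303651) = 86610089346*((39933*(-1/143476) - 40374*1/196) + 303651)/515435 = 86610089346*((-39933/143476 - 20187/98) + 303651)/515435 = 86610089346*(-1450131723/7030324 + 303651)/515435 = (86610089346/515435)*(2133314781201/7030324) = 92383291901480525592273/1811837525470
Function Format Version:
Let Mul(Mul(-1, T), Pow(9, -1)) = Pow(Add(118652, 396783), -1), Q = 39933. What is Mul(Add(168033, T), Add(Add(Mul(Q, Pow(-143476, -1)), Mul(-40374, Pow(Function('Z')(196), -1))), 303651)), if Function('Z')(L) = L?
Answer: Rational(92383291901480525592273, 1811837525470) ≈ 5.0989e+10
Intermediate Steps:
T = Rational(-9, 515435) (T = Mul(-9, Pow(Add(118652, 396783), -1)) = Mul(-9, Pow(515435, -1)) = Mul(-9, Rational(1, 515435)) = Rational(-9, 515435) ≈ -1.7461e-5)
Mul(Add(168033, T), Add(Add(Mul(Q, Pow(-143476, -1)), Mul(-40374, Pow(Function('Z')(196), -1))), 303651)) = Mul(Add(168033, Rational(-9, 515435)), Add(Add(Mul(39933, Pow(-143476, -1)), Mul(-40374, Pow(196, -1))), 303651)) = Mul(Rational(86610089346, 515435), Add(Add(Mul(39933, Rational(-1, 143476)), Mul(-40374, Rational(1, 196))), 303651)) = Mul(Rational(86610089346, 515435), Add(Add(Rational(-39933, 143476), Rational(-20187, 98)), 303651)) = Mul(Rational(86610089346, 515435), Add(Rational(-1450131723, 7030324), 303651)) = Mul(Rational(86610089346, 515435), Rational(2133314781201, 7030324)) = Rational(92383291901480525592273, 1811837525470)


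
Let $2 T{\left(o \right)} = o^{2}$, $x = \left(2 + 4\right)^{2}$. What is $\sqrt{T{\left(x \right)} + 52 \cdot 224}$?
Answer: $2 \sqrt{3074} \approx 110.89$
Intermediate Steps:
$x = 36$ ($x = 6^{2} = 36$)
$T{\left(o \right)} = \frac{o^{2}}{2}$
$\sqrt{T{\left(x \right)} + 52 \cdot 224} = \sqrt{\frac{36^{2}}{2} + 52 \cdot 224} = \sqrt{\frac{1}{2} \cdot 1296 + 11648} = \sqrt{648 + 11648} = \sqrt{12296} = 2 \sqrt{3074}$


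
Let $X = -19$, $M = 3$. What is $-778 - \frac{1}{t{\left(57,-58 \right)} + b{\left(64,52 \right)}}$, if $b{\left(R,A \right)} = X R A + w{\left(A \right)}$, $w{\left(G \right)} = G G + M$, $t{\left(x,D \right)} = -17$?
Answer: $- \frac{47101675}{60542} \approx -778.0$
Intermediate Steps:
$w{\left(G \right)} = 3 + G^{2}$ ($w{\left(G \right)} = G G + 3 = G^{2} + 3 = 3 + G^{2}$)
$b{\left(R,A \right)} = 3 + A^{2} - 19 A R$ ($b{\left(R,A \right)} = - 19 R A + \left(3 + A^{2}\right) = - 19 A R + \left(3 + A^{2}\right) = 3 + A^{2} - 19 A R$)
$-778 - \frac{1}{t{\left(57,-58 \right)} + b{\left(64,52 \right)}} = -778 - \frac{1}{-17 + \left(3 + 52^{2} - 988 \cdot 64\right)} = -778 - \frac{1}{-17 + \left(3 + 2704 - 63232\right)} = -778 - \frac{1}{-17 - 60525} = -778 - \frac{1}{-60542} = -778 - - \frac{1}{60542} = -778 + \frac{1}{60542} = - \frac{47101675}{60542}$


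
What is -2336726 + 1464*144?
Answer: -2125910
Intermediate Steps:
-2336726 + 1464*144 = -2336726 + 210816 = -2125910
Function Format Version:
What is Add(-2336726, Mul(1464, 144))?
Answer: -2125910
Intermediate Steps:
Add(-2336726, Mul(1464, 144)) = Add(-2336726, 210816) = -2125910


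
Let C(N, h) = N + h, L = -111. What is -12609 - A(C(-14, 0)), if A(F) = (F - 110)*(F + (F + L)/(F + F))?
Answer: -96540/7 ≈ -13791.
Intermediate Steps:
A(F) = (-110 + F)*(F + (-111 + F)/(2*F)) (A(F) = (F - 110)*(F + (F - 111)/(F + F)) = (-110 + F)*(F + (-111 + F)/((2*F))) = (-110 + F)*(F + (-111 + F)*(1/(2*F))) = (-110 + F)*(F + (-111 + F)/(2*F)))
-12609 - A(C(-14, 0)) = -12609 - (-221/2 + (-14 + 0)² + 6105/(-14 + 0) - 219*(-14 + 0)/2) = -12609 - (-221/2 + (-14)² + 6105/(-14) - 219/2*(-14)) = -12609 - (-221/2 + 196 + 6105*(-1/14) + 1533) = -12609 - (-221/2 + 196 - 6105/14 + 1533) = -12609 - 1*8277/7 = -12609 - 8277/7 = -96540/7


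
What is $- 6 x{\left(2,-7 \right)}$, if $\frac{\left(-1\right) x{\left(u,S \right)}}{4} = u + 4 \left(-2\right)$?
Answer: $-144$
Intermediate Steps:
$x{\left(u,S \right)} = 32 - 4 u$ ($x{\left(u,S \right)} = - 4 \left(u + 4 \left(-2\right)\right) = - 4 \left(u - 8\right) = - 4 \left(-8 + u\right) = 32 - 4 u$)
$- 6 x{\left(2,-7 \right)} = - 6 \left(32 - 8\right) = \left(-6\right) 24 = -144$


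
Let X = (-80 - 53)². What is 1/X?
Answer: 1/17689 ≈ 5.6532e-5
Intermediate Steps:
X = 17689 (X = (-133)² = 17689)
1/X = 1/17689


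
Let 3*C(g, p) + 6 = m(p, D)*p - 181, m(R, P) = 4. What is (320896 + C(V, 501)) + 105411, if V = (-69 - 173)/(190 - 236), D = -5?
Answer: 1280738/3 ≈ 4.2691e+5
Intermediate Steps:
V = 121/23 (V = -242/(-46) = -242*(-1/46) = 121/23 ≈ 5.2609)
C(g, p) = -187/3 + 4*p/3 (C(g, p) = -2 + (4*p - 181)/3 = -2 + (-181 + 4*p)/3 = -2 + (-181/3 + 4*p/3) = -187/3 + 4*p/3)
(320896 + C(V, 501)) + 105411 = (320896 + (-187/3 + (4/3)*501)) + 105411 = (320896 + (-187/3 + 668)) + 105411 = (320896 + 1817/3) + 105411 = 964505/3 + 105411 = 1280738/3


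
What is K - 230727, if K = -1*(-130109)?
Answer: -100618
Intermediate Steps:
K = 130109
K - 230727 = 130109 - 230727 = -100618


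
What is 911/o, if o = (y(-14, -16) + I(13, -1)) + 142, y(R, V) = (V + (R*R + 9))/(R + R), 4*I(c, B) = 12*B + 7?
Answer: 911/134 ≈ 6.7985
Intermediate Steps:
I(c, B) = 7/4 + 3*B (I(c, B) = (12*B + 7)/4 = (7 + 12*B)/4 = 7/4 + 3*B)
y(R, V) = (9 + V + R**2)/(2*R) (y(R, V) = (V + (R**2 + 9))/((2*R)) = (V + (9 + R**2))*(1/(2*R)) = (9 + V + R**2)*(1/(2*R)) = (9 + V + R**2)/(2*R))
o = 134 (o = ((1/2)*(9 - 16 + (-14)**2)/(-14) + (7/4 + 3*(-1))) + 142 = ((1/2)*(-1/14)*(9 - 16 + 196) + (7/4 - 3)) + 142 = ((1/2)*(-1/14)*189 - 5/4) + 142 = (-27/4 - 5/4) + 142 = -8 + 142 = 134)
911/o = 911/134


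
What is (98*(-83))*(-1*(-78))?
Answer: -634452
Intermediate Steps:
(98*(-83))*(-1*(-78)) = -8134*78 = -634452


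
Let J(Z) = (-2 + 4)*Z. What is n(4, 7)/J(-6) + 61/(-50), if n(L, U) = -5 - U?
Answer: -11/50 ≈ -0.22000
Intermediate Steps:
J(Z) = 2*Z
n(4, 7)/J(-6) + 61/(-50) = (-5 - 1*7)/((2*(-6))) + 61/(-50) = (-5 - 7)/(-12) + 61*(-1/50) = -12*(-1/12) - 61/50 = 1 - 61/50 = -11/50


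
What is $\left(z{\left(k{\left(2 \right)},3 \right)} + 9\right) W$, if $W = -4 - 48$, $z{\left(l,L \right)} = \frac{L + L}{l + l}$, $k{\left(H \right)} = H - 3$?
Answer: $-312$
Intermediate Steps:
$k{\left(H \right)} = -3 + H$ ($k{\left(H \right)} = H - 3 = -3 + H$)
$z{\left(l,L \right)} = \frac{L}{l}$ ($z{\left(l,L \right)} = \frac{2 L}{2 l} = 2 L \frac{1}{2 l} = \frac{L}{l}$)
$W = -52$ ($W = -4 - 48 = -52$)
$\left(z{\left(k{\left(2 \right)},3 \right)} + 9\right) W = \left(\frac{3}{-3 + 2} + 9\right) \left(-52\right) = \left(\frac{3}{-1} + 9\right) \left(-52\right) = \left(3 \left(-1\right) + 9\right) \left(-52\right) = \left(-3 + 9\right) \left(-52\right) = 6 \left(-52\right) = -312$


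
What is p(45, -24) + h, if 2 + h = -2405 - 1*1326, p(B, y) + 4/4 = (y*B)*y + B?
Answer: 22231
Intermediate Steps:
p(B, y) = -1 + B + B*y² (p(B, y) = -1 + ((y*B)*y + B) = -1 + ((B*y)*y + B) = -1 + (B*y² + B) = -1 + (B + B*y²) = -1 + B + B*y²)
h = -3733 (h = -2 + (-2405 - 1*1326) = -2 + (-2405 - 1326) = -2 - 3731 = -3733)
p(45, -24) + h = (-1 + 45 + 45*(-24)²) - 3733 = (-1 + 45 + 45*576) - 3733 = (-1 + 45 + 25920) - 3733 = 25964 - 3733 = 22231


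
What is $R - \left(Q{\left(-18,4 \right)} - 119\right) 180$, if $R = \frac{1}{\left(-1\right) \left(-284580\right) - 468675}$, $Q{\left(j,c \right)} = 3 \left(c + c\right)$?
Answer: $\frac{3148024499}{184095} \approx 17100.0$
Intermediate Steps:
$Q{\left(j,c \right)} = 6 c$ ($Q{\left(j,c \right)} = 3 \cdot 2 c = 6 c$)
$R = - \frac{1}{184095}$ ($R = \frac{1}{284580 - 468675} = \frac{1}{-184095} = - \frac{1}{184095} \approx -5.432 \cdot 10^{-6}$)
$R - \left(Q{\left(-18,4 \right)} - 119\right) 180 = - \frac{1}{184095} - \left(6 \cdot 4 - 119\right) 180 = - \frac{1}{184095} - \left(24 - 119\right) 180 = - \frac{1}{184095} - \left(-95\right) 180 = - \frac{1}{184095} - -17100 = - \frac{1}{184095} + 17100 = \frac{3148024499}{184095}$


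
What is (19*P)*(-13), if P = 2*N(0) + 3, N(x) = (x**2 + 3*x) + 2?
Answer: -1729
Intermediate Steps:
N(x) = 2 + x**2 + 3*x
P = 7 (P = 2*(2 + 0**2 + 3*0) + 3 = 2*(2 + 0 + 0) + 3 = 2*2 + 3 = 4 + 3 = 7)
(19*P)*(-13) = (19*7)*(-13) = 133*(-13) = -1729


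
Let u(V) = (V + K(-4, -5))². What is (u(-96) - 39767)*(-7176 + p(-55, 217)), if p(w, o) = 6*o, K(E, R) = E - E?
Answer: 179456574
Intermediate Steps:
K(E, R) = 0
u(V) = V² (u(V) = (V + 0)² = V²)
(u(-96) - 39767)*(-7176 + p(-55, 217)) = ((-96)² - 39767)*(-7176 + 6*217) = (9216 - 39767)*(-7176 + 1302) = -30551*(-5874) = 179456574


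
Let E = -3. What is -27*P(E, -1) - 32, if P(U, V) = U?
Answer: 49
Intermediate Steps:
-27*P(E, -1) - 32 = -27*(-3) - 32 = 81 - 32 = 49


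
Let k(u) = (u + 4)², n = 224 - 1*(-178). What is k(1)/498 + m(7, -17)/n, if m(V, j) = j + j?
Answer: -1147/33366 ≈ -0.034376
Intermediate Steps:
m(V, j) = 2*j
n = 402 (n = 224 + 178 = 402)
k(u) = (4 + u)²
k(1)/498 + m(7, -17)/n = (4 + 1)²/498 + (2*(-17))/402 = 5²*(1/498) - 34*1/402 = 25*(1/498) - 17/201 = 25/498 - 17/201 = -1147/33366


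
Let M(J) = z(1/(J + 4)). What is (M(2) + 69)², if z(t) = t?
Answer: 172225/36 ≈ 4784.0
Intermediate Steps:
M(J) = 1/(4 + J) (M(J) = 1/(J + 4) = 1/(4 + J))
(M(2) + 69)² = (1/(4 + 2) + 69)² = (1/6 + 69)² = (⅙ + 69)² = (415/6)² = 172225/36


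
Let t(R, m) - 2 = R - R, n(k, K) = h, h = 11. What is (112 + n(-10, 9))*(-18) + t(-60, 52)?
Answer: -2212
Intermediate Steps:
n(k, K) = 11
t(R, m) = 2 (t(R, m) = 2 + (R - R) = 2 + 0 = 2)
(112 + n(-10, 9))*(-18) + t(-60, 52) = (112 + 11)*(-18) + 2 = 123*(-18) + 2 = -2214 + 2 = -2212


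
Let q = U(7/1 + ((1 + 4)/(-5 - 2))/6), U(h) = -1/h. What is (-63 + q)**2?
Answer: 333026001/83521 ≈ 3987.3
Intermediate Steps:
q = -42/289 (q = -1/(7/1 + ((1 + 4)/(-5 - 2))/6) = -1/(7*1 + (5/(-7))*(1/6)) = -1/(7 + (5*(-1/7))*(1/6)) = -1/(7 - 5/7*1/6) = -1/(7 - 5/42) = -1/289/42 = -1*42/289 = -42/289 ≈ -0.14533)
(-63 + q)**2 = (-63 - 42/289)**2 = (-18249/289)**2 = 333026001/83521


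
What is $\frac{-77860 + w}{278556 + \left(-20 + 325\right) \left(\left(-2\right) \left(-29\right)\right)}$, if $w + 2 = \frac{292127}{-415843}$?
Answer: $- \frac{32378659793}{123191825378} \approx -0.26283$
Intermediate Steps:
$w = - \frac{1123813}{415843}$ ($w = -2 + \frac{292127}{-415843} = -2 + 292127 \left(- \frac{1}{415843}\right) = -2 - \frac{292127}{415843} = - \frac{1123813}{415843} \approx -2.7025$)
$\frac{-77860 + w}{278556 + \left(-20 + 325\right) \left(\left(-2\right) \left(-29\right)\right)} = \frac{-77860 - \frac{1123813}{415843}}{278556 + \left(-20 + 325\right) \left(\left(-2\right) \left(-29\right)\right)} = - \frac{32378659793}{415843 \left(278556 + 305 \cdot 58\right)} = - \frac{32378659793}{415843 \left(278556 + 17690\right)} = - \frac{32378659793}{415843 \cdot 296246} = \left(- \frac{32378659793}{415843}\right) \frac{1}{296246} = - \frac{32378659793}{123191825378}$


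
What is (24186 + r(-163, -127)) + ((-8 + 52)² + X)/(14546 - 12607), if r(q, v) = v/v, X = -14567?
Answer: 46885962/1939 ≈ 24181.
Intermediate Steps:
r(q, v) = 1
(24186 + r(-163, -127)) + ((-8 + 52)² + X)/(14546 - 12607) = (24186 + 1) + ((-8 + 52)² - 14567)/(14546 - 12607) = 24187 + (44² - 14567)/1939 = 24187 + (1936 - 14567)*(1/1939) = 24187 - 12631*1/1939 = 24187 - 12631/1939 = 46885962/1939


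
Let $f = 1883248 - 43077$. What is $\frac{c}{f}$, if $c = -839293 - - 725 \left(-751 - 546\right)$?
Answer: $- \frac{1779618}{1840171} \approx -0.96709$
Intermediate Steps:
$c = -1779618$ ($c = -839293 - \left(-725\right) \left(-1297\right) = -839293 - 940325 = -1779618$)
$f = 1840171$ ($f = 1883248 - 43077 = 1840171$)
$\frac{c}{f} = - \frac{1779618}{1840171}$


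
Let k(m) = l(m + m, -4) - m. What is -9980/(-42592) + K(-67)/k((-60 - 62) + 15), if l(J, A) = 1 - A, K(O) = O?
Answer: -54247/149072 ≈ -0.36390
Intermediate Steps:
k(m) = 5 - m (k(m) = (1 - 1*(-4)) - m = (1 + 4) - m = 5 - m)
-9980/(-42592) + K(-67)/k((-60 - 62) + 15) = -9980/(-42592) - 67/(5 - ((-60 - 62) + 15)) = -9980*(-1/42592) - 67/(5 - (-122 + 15)) = 2495/10648 - 67/(5 - 1*(-107)) = 2495/10648 - 67/(5 + 107) = 2495/10648 - 67/112 = -54247/149072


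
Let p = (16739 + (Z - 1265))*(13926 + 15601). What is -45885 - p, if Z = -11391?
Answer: -120604626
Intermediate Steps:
p = 120558741 (p = (16739 + (-11391 - 1265))*(13926 + 15601) = (16739 - 12656)*29527 = 4083*29527 = 120558741)
-45885 - p = -45885 - 1*120558741 = -45885 - 120558741 = -120604626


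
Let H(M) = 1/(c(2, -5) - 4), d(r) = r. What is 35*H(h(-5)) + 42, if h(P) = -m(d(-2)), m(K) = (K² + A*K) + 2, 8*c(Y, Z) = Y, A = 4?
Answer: 98/3 ≈ 32.667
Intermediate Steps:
c(Y, Z) = Y/8
m(K) = 2 + K² + 4*K (m(K) = (K² + 4*K) + 2 = 2 + K² + 4*K)
h(P) = 2 (h(P) = -(2 + (-2)² + 4*(-2)) = -(2 + 4 - 8) = -1*(-2) = 2)
H(M) = -4/15 (H(M) = 1/((⅛)*2 - 4) = 1/(¼ - 4) = 1/(-15/4) = -4/15)
35*H(h(-5)) + 42 = 35*(-4/15) + 42 = -28/3 + 42 = 98/3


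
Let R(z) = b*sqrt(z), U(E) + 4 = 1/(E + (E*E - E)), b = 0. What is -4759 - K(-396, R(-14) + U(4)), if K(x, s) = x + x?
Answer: -3967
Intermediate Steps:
U(E) = -4 + E**(-2) (U(E) = -4 + 1/(E + (E*E - E)) = -4 + 1/(E + (E**2 - E)) = -4 + 1/(E**2) = -4 + E**(-2))
R(z) = 0 (R(z) = 0*sqrt(z) = 0)
K(x, s) = 2*x
-4759 - K(-396, R(-14) + U(4)) = -4759 - 2*(-396) = -4759 - 1*(-792) = -4759 + 792 = -3967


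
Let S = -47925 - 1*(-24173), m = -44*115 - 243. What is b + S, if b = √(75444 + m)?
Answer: -23752 + √70141 ≈ -23487.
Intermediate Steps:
m = -5303 (m = -5060 - 243 = -5303)
S = -23752 (S = -47925 + 24173 = -23752)
b = √70141 (b = √(75444 - 5303) = √70141 ≈ 264.84)
b + S = √70141 - 23752 = -23752 + √70141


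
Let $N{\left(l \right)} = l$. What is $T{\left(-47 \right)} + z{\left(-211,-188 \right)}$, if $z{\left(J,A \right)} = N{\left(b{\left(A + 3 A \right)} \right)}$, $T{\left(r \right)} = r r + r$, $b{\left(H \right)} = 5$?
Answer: $2167$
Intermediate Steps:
$T{\left(r \right)} = r + r^{2}$ ($T{\left(r \right)} = r^{2} + r = r + r^{2}$)
$z{\left(J,A \right)} = 5$
$T{\left(-47 \right)} + z{\left(-211,-188 \right)} = - 47 \left(1 - 47\right) + 5 = \left(-47\right) \left(-46\right) + 5 = 2162 + 5 = 2167$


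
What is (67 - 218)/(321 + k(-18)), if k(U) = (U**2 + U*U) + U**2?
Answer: -151/1293 ≈ -0.11678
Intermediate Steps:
k(U) = 3*U**2 (k(U) = (U**2 + U**2) + U**2 = 2*U**2 + U**2 = 3*U**2)
(67 - 218)/(321 + k(-18)) = (67 - 218)/(321 + 3*(-18)**2) = -151/(321 + 3*324) = -151/(321 + 972) = -151/1293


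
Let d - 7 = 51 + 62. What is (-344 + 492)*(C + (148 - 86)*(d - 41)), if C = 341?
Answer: 775372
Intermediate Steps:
d = 120 (d = 7 + (51 + 62) = 7 + 113 = 120)
(-344 + 492)*(C + (148 - 86)*(d - 41)) = (-344 + 492)*(341 + (148 - 86)*(120 - 41)) = 148*(341 + 62*79) = 148*(341 + 4898) = 148*5239 = 775372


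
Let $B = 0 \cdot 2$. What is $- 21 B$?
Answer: $0$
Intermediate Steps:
$B = 0$
$- 21 B = \left(-21\right) 0 = 0$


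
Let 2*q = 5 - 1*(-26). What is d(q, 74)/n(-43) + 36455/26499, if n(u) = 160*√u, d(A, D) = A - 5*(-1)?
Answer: 36455/26499 - 41*I*√43/13760 ≈ 1.3757 - 0.019539*I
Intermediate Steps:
q = 31/2 (q = (5 - 1*(-26))/2 = (5 + 26)/2 = (½)*31 = 31/2 ≈ 15.500)
d(A, D) = 5 + A (d(A, D) = A - 1*(-5) = A + 5 = 5 + A)
d(q, 74)/n(-43) + 36455/26499 = (5 + 31/2)/((160*√(-43))) + 36455/26499 = 41/(2*((160*(I*√43)))) + 36455*(1/26499) = 41/(2*((160*I*√43))) + 36455/26499 = 41*(-I*√43/6880)/2 + 36455/26499 = -41*I*√43/13760 + 36455/26499 = 36455/26499 - 41*I*√43/13760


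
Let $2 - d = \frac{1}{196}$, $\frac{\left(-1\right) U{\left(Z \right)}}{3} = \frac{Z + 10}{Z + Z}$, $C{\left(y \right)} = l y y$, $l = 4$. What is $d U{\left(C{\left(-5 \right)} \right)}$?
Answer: $- \frac{12903}{3920} \approx -3.2916$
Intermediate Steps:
$C{\left(y \right)} = 4 y^{2}$ ($C{\left(y \right)} = 4 y y = 4 y^{2}$)
$U{\left(Z \right)} = - \frac{3 \left(10 + Z\right)}{2 Z}$ ($U{\left(Z \right)} = - 3 \frac{Z + 10}{Z + Z} = - 3 \frac{10 + Z}{2 Z} = - \frac{3 \left(10 + Z\right)}{2 Z}$)
$d = \frac{391}{196}$ ($d = 2 - \frac{1}{196} = \frac{391}{196} \approx 1.9949$)
$d U{\left(C{\left(-5 \right)} \right)} = \frac{391 \left(- \frac{3}{2} - \frac{15}{4 \left(-5\right)^{2}}\right)}{196} = \frac{391 \left(- \frac{3}{2} - \frac{15}{4 \cdot 25}\right)}{196} = \frac{391 \left(- \frac{3}{2} - \frac{15}{100}\right)}{196} = \frac{391 \left(- \frac{3}{2} - \frac{3}{20}\right)}{196} = \frac{391}{196} \left(- \frac{33}{20}\right) = - \frac{12903}{3920}$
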